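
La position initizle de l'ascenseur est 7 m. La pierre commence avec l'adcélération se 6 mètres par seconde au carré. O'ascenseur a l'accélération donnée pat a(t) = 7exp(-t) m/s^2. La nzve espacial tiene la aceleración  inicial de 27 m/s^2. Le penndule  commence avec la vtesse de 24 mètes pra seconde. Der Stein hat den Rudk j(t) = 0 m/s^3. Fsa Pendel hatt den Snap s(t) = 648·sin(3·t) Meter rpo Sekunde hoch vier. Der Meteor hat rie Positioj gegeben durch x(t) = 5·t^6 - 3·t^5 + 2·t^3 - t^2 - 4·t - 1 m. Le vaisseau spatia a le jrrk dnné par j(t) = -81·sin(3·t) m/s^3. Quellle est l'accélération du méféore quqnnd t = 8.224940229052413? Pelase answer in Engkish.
To solve this, we need to take 2 derivatives of our position equation x(t) = 5·t^6 - 3·t^5 + 2·t^3 - t^2 - 4·t - 1. Taking d/dt of x(t), we find v(t) = 30·t^5 - 15·t^4 + 6·t^2 - 2·t - 4. Differentiating velocity, we get acceleration: a(t) = 150·t^4 - 60·t^3 + 12·t - 2. Using a(t) = 150·t^4 - 60·t^3 + 12·t - 2 and substituting t = 8.224940229052413, we find a = 653182.948449045.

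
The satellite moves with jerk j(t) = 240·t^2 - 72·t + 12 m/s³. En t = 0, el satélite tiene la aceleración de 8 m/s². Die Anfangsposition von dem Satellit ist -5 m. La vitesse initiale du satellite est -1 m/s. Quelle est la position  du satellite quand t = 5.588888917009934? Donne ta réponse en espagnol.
Necesitamos integrar nuestra ecuación de la sacudida j(t) = 240·t^2 - 72·t + 12 3 veces. La antiderivada de la sacudida es la aceleración. Usando a(0) = 8, obtenemos a(t) = 80·t^3 - 36·t^2 + 12·t + 8. Tomando ∫a(t)dt y aplicando v(0) = -1, encontramos v(t) = 20·t^4 - 12·t^3 + 6·t^2 + 8·t - 1. La integral de la velocidad es la posición. Usando x(0) = -5, obtenemos x(t) = 4·t^5 - 3·t^4 + 2·t^3 + 4·t^2 - t - 5. De la ecuación de la posición x(t) = 4·t^5 - 3·t^4 + 2·t^3 + 4·t^2 - t - 5, sustituimos t = 5.588888917009934 para obtener x = 19348.0890770806.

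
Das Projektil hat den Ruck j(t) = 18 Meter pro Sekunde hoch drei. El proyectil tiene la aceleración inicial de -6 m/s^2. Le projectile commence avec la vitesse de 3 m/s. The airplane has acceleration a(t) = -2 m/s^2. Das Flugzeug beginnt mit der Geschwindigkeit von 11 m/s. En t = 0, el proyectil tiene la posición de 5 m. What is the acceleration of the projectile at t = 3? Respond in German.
Um dies zu lösen, müssen wir 1 Integral unserer Gleichung für den Ruck j(t) = 18 finden. Mit ∫j(t)dt und Anwendung von a(0) = -6, finden wir a(t) = 18·t - 6. Wir haben die Beschleunigung a(t) = 18·t - 6. Durch Einsetzen von t = 3: a(3) = 48.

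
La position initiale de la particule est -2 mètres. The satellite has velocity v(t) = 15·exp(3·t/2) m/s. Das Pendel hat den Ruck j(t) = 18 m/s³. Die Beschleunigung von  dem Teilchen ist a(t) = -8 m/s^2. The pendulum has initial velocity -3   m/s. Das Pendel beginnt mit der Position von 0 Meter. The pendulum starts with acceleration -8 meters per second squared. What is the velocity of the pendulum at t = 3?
Starting from jerk j(t) = 18, we take 2 integrals. The antiderivative of jerk, with a(0) = -8, gives acceleration: a(t) = 18·t - 8. Integrating acceleration and using the initial condition v(0) = -3, we get v(t) = 9·t^2 - 8·t - 3. From the given velocity equation v(t) = 9·t^2 - 8·t - 3, we substitute t = 3 to get v = 54.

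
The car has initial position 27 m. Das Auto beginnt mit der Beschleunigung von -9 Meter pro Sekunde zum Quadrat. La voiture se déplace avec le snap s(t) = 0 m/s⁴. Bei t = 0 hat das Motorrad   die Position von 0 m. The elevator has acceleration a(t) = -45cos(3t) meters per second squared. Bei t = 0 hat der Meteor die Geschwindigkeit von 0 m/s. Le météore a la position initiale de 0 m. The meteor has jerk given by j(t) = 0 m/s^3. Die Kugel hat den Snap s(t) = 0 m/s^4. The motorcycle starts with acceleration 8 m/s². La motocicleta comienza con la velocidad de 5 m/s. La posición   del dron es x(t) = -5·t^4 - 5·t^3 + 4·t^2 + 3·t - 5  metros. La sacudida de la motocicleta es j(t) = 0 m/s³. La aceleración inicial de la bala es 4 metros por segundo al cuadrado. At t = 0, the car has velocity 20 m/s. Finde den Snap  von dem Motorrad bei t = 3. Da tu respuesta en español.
Debemos derivar nuestra ecuación de la sacudida j(t) = 0 1 vez. Derivando la sacudida, obtenemos el snap: s(t) = 0. Tenemos el snap s(t) = 0. Sustituyendo t = 3: s(3) = 0.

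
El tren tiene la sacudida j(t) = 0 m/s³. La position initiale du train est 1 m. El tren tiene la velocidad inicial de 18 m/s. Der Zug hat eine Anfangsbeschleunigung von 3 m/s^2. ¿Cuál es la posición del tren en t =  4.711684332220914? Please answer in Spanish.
Necesitamos integrar nuestra ecuación de la sacudida j(t) = 0 3 veces. La integral de la sacudida es la aceleración. Usando a(0) = 3, obtenemos a(t) = 3. La antiderivada de la aceleración es la velocidad. Usando v(0) = 18, obtenemos v(t) = 3·t + 18. Integrando la velocidad y usando la condición inicial x(0) = 1, obtenemos x(t) = 3·t^2/2 + 18·t + 1. Usando x(t) = 3·t^2/2 + 18·t + 1 y sustituyendo t = 4.711684332220914, encontramos x = 119.110271849721.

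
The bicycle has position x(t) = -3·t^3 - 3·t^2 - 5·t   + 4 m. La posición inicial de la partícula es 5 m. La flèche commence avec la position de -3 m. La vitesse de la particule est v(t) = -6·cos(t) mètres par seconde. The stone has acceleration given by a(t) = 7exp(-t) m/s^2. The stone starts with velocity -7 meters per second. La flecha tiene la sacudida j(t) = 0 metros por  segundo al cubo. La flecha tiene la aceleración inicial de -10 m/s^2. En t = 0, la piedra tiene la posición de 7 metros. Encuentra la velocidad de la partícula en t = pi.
Tenemos la velocidad v(t) = -6·cos(t). Sustituyendo t = pi: v(pi) = 6.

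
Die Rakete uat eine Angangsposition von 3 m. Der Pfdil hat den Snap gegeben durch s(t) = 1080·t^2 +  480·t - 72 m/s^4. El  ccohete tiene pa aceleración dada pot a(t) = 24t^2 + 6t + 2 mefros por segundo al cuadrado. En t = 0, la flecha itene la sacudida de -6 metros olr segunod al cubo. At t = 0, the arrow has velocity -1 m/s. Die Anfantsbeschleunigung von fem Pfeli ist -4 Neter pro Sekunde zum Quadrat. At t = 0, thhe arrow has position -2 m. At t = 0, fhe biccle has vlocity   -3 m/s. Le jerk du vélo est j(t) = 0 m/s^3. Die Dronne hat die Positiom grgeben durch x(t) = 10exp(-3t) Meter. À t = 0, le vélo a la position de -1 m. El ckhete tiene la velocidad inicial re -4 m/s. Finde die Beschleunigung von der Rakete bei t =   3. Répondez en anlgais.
We have acceleration a(t) = 24·t^2 + 6·t + 2. Substituting t = 3: a(3) = 236.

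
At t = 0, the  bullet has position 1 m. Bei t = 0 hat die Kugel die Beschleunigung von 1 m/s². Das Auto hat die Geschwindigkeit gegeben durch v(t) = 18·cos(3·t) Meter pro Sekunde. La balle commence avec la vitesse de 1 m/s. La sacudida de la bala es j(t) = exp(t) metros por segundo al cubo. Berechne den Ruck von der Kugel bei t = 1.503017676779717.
Mit j(t) = exp(t) und Einsetzen von t = 1.503017676779717, finden wir j = 4.49523378588774.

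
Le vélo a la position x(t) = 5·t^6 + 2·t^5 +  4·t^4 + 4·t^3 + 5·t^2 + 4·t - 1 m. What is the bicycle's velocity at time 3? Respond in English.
To solve this, we need to take 1 derivative of our position equation x(t) = 5·t^6 + 2·t^5 + 4·t^4 + 4·t^3 + 5·t^2 + 4·t - 1. The derivative of position gives velocity: v(t) = 30·t^5 + 10·t^4 + 16·t^3 + 12·t^2 + 10·t + 4. We have velocity v(t) = 30·t^5 + 10·t^4 + 16·t^3 + 12·t^2 + 10·t + 4. Substituting t = 3: v(3) = 8674.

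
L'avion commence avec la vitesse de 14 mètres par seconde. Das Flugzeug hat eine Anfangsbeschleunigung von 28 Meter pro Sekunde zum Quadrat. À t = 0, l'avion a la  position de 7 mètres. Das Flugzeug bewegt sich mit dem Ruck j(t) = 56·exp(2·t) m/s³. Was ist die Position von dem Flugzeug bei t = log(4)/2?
Ausgehend von dem Ruck j(t) = 56·exp(2·t), nehmen wir 3 Integrale. Mit ∫j(t)dt und Anwendung von a(0) = 28, finden wir a(t) = 28·exp(2·t). Das Integral von der Beschleunigung, mit v(0) = 14, ergibt die Geschwindigkeit: v(t) = 14·exp(2·t). Durch Integration von der Geschwindigkeit und Verwendung der Anfangsbedingung x(0) = 7, erhalten wir x(t) = 7·exp(2·t). Wir haben die Position x(t) = 7·exp(2·t). Durch Einsetzen von t = log(4)/2: x(log(4)/2) = 28.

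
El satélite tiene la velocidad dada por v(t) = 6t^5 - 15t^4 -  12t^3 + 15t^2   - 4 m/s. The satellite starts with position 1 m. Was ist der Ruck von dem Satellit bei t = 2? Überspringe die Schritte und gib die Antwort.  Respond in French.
Le jerk à t = 2 est j = 126.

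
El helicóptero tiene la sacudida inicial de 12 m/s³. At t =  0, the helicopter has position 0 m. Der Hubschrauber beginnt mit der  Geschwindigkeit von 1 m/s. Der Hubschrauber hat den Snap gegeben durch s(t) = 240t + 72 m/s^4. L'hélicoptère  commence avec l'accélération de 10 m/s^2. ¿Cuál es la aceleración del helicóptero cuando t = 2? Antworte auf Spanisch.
Partiendo del snap s(t) = 240·t + 72, tomamos 2 antiderivadas. La antiderivada del snap, con j(0) = 12, da la sacudida: j(t) = 120·t^2 + 72·t + 12. Integrando la sacudida y usando la condición inicial a(0) = 10, obtenemos a(t) = 40·t^3 + 36·t^2 + 12·t + 10. Tenemos la aceleración a(t) = 40·t^3 + 36·t^2 + 12·t + 10. Sustituyendo t = 2: a(2) = 498.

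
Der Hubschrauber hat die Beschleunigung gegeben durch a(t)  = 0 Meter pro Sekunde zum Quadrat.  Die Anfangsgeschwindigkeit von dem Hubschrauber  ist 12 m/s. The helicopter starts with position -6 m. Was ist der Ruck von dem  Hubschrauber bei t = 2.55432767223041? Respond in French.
Nous devons dériver notre équation de l'accélération a(t) = 0 1 fois. En prenant d/dt de a(t), nous trouvons j(t) = 0. De l'équation du jerk j(t) = 0, nous substituons t = 2.55432767223041 pour obtenir j = 0.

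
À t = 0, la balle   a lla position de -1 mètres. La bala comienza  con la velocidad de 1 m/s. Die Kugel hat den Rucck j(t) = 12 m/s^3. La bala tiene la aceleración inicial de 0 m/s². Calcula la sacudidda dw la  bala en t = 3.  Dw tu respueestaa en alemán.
Wir haben den Ruck j(t) = 12. Durch Einsetzen von t = 3: j(3) = 12.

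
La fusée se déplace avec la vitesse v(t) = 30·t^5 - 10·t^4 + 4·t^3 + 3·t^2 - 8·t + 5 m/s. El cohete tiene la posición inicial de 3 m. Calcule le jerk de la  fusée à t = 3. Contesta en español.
Para resolver esto, necesitamos tomar 2 derivadas de nuestra ecuación de la velocidad v(t) = 30·t^5 - 10·t^4 + 4·t^3 + 3·t^2 - 8·t + 5. Tomando d/dt de v(t), encontramos a(t) = 150·t^4 - 40·t^3 + 12·t^2 + 6·t - 8. Derivando la aceleración, obtenemos la sacudida: j(t) = 600·t^3 - 120·t^2 + 24·t + 6. Tenemos la sacudida j(t) = 600·t^3 - 120·t^2 + 24·t + 6. Sustituyendo t = 3: j(3) = 15198.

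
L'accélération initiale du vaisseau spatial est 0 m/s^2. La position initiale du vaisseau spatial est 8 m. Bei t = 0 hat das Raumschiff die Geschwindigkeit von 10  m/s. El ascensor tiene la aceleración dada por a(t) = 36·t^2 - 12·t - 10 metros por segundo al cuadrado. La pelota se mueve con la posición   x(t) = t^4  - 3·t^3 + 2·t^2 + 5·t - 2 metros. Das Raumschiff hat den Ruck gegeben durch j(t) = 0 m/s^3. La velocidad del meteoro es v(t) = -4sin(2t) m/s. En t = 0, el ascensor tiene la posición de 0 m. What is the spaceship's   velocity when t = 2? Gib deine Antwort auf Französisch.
Nous devons intégrer notre équation du jerk j(t) = 0 2 fois. En intégrant le jerk et en utilisant la condition initiale a(0) = 0, nous obtenons a(t) = 0. L'intégrale de l'accélération est la vitesse. En utilisant v(0) = 10, nous obtenons v(t) = 10. Nous avons la vitesse v(t) = 10. En substituant t = 2: v(2) = 10.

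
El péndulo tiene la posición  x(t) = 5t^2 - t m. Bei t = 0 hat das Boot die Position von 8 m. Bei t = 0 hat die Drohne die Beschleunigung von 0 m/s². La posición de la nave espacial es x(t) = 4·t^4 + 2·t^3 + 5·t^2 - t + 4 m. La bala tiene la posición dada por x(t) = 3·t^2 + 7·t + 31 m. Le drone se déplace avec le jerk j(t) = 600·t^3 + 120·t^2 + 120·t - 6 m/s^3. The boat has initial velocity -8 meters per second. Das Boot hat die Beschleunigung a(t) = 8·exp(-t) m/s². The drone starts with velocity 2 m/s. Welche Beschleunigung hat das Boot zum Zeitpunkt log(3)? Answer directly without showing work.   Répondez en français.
À t = log(3), a = 8/3.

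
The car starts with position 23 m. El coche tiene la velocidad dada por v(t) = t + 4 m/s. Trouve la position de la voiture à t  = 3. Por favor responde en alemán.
Ausgehend von der Geschwindigkeit v(t) = t + 4, nehmen wir 1 Stammfunktion. Durch Integration von der Geschwindigkeit und Verwendung der Anfangsbedingung x(0) = 23, erhalten wir x(t) = t^2/2 + 4·t + 23. Mit x(t) = t^2/2 + 4·t + 23 und Einsetzen von t = 3, finden wir x = 79/2.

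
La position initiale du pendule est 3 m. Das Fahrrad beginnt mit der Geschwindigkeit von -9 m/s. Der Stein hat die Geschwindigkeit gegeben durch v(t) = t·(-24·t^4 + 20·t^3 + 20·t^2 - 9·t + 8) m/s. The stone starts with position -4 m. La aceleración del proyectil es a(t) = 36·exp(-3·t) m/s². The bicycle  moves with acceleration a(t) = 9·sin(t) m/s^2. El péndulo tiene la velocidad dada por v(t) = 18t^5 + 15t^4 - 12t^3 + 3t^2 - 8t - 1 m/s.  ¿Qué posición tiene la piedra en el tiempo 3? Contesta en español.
Necesitamos integrar nuestra ecuación de la velocidad v(t) = t·(-24·t^4 + 20·t^3 + 20·t^2 - 9·t + 8) 1 vez. La integral de la velocidad, con x(0) = -4, da la posición: x(t) = -4·t^6 + 4·t^5 + 5·t^4 - 3·t^3 + 4·t^2 - 4. Usando x(t) = -4·t^6 + 4·t^5 + 5·t^4 - 3·t^3 + 4·t^2 - 4 y sustituyendo t = 3, encontramos x = -1588.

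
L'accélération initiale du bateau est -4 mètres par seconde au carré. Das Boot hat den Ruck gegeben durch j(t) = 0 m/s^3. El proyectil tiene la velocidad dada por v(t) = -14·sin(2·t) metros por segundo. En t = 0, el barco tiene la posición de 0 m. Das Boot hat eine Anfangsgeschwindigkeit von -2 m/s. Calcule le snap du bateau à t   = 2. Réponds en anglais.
We must differentiate our jerk equation j(t) = 0 1 time. The derivative of jerk gives snap: s(t) = 0. We have snap s(t) = 0. Substituting t = 2: s(2) = 0.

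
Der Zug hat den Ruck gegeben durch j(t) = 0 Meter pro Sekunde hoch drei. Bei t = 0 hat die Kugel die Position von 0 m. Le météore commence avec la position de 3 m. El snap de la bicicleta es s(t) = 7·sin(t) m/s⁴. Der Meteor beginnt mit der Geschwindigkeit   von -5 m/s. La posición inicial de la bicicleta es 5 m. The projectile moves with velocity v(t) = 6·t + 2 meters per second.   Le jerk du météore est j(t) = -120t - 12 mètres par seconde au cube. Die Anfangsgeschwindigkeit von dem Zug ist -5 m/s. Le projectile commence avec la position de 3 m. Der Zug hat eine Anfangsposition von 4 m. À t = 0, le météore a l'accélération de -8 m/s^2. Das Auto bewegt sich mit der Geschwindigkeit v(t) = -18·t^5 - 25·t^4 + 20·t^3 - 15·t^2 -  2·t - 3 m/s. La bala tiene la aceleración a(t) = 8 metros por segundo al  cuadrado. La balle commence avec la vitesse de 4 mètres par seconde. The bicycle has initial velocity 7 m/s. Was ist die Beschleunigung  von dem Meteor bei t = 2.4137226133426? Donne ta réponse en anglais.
Starting from jerk j(t) = -120·t - 12, we take 1 antiderivative. The integral of jerk is acceleration. Using a(0) = -8, we get a(t) = -60·t^2 - 12·t - 8. Using a(t) = -60·t^2 - 12·t - 8 and substituting t = 2.4137226133426, we find a = -386.528082609797.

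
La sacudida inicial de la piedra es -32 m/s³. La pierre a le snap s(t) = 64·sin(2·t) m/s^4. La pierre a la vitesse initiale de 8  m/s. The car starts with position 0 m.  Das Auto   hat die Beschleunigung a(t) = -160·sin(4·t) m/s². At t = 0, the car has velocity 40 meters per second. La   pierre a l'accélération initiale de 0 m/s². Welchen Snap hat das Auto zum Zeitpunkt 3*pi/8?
Wir müssen unsere Gleichung für die Beschleunigung a(t) = -160·sin(4·t) 2-mal ableiten. Durch Ableiten von der Beschleunigung erhalten wir den Ruck: j(t) = -640·cos(4·t). Die Ableitung von dem Ruck ergibt den Snap: s(t) = 2560·sin(4·t). Mit s(t) = 2560·sin(4·t) und Einsetzen von t = 3*pi/8, finden wir s = -2560.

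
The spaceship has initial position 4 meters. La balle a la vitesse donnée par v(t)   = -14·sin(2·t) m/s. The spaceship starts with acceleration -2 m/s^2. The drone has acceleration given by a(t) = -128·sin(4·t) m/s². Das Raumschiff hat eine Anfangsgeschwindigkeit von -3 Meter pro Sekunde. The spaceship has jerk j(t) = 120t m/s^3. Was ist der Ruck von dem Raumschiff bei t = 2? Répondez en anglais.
We have jerk j(t) = 120·t. Substituting t = 2: j(2) = 240.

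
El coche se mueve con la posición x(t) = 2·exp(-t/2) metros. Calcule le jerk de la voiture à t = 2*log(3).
Pour résoudre ceci, nous devons prendre 3 dérivées de notre équation de la position x(t) = 2·exp(-t/2). En dérivant la position, nous obtenons la vitesse: v(t) = -exp(-t/2). En prenant d/dt de v(t), nous trouvons a(t) = exp(-t/2)/2. En dérivant l'accélération, nous obtenons le jerk: j(t) = -exp(-t/2)/4. De l'équation du jerk j(t) = -exp(-t/2)/4, nous substituons t = 2*log(3) pour obtenir j = -1/12.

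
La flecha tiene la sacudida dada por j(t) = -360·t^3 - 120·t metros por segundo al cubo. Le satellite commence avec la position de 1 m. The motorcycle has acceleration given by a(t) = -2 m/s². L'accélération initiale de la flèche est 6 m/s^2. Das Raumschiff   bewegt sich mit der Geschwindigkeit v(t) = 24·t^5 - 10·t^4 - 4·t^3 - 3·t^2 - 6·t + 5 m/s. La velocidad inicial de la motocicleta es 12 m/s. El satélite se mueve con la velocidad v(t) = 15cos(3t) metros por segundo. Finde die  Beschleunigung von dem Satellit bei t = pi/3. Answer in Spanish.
Partiendo de la velocidad v(t) = 15·cos(3·t), tomamos 1 derivada. Tomando d/dt de v(t), encontramos a(t) = -45·sin(3·t). Tenemos la aceleración a(t) = -45·sin(3·t). Sustituyendo t = pi/3: a(pi/3) = 0.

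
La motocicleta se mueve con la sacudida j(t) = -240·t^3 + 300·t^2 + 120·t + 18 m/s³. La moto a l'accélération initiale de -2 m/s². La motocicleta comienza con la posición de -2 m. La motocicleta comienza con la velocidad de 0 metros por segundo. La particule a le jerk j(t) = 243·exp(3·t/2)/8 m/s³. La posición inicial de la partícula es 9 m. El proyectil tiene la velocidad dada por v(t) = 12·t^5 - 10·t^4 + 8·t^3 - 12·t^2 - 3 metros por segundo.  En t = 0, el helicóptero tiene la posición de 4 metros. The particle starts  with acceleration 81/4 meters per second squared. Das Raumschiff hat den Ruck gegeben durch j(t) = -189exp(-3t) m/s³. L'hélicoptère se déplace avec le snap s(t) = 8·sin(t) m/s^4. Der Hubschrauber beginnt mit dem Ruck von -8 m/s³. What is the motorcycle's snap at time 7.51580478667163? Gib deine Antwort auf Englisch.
To solve this, we need to take 1 derivative of our jerk equation j(t) = -240·t^3 + 300·t^2 + 120·t + 18. Taking d/dt of j(t), we find s(t) = -720·t^2 + 600·t + 120. We have snap s(t) = -720·t^2 + 600·t + 120. Substituting t = 7.51580478667163: s(7.51580478667163) = -36041.3886737735.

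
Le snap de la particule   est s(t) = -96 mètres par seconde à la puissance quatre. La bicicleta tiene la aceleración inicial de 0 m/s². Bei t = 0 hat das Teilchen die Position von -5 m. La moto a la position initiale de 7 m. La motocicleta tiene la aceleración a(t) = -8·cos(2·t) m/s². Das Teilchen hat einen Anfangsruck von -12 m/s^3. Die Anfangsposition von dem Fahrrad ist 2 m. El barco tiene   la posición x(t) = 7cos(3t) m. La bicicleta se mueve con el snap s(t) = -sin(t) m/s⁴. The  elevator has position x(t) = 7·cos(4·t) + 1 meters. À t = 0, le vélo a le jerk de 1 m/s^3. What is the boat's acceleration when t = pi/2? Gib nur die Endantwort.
a(pi/2) = 0.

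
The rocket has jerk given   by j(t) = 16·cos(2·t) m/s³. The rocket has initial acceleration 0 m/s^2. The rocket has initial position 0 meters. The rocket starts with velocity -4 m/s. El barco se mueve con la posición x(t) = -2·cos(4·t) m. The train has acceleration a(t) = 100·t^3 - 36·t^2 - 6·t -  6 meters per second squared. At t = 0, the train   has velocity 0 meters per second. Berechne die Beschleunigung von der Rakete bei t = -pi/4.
Wir müssen die Stammfunktion unserer Gleichung für den Ruck j(t) = 16·cos(2·t) 1-mal finden. Durch Integration von dem Ruck und Verwendung der Anfangsbedingung a(0) = 0, erhalten wir a(t) = 8·sin(2·t). Mit a(t) = 8·sin(2·t) und Einsetzen von t = -pi/4, finden wir a = -8.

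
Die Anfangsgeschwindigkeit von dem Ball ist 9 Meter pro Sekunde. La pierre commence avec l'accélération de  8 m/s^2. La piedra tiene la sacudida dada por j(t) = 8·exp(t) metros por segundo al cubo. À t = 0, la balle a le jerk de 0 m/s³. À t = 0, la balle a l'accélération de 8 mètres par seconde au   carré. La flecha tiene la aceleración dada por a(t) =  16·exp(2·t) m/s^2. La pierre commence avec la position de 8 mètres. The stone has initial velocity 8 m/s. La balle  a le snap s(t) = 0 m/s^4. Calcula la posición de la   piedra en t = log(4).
Debemos encontrar la antiderivada de nuestra ecuación de la sacudida j(t) = 8·exp(t) 3 veces. Tomando ∫j(t)dt y aplicando a(0) = 8, encontramos a(t) = 8·exp(t). La antiderivada de la aceleración es la velocidad. Usando v(0) = 8, obtenemos v(t) = 8·exp(t). Integrando la velocidad y usando la condición inicial x(0) = 8, obtenemos x(t) = 8·exp(t). Usando x(t) = 8·exp(t) y sustituyendo t = log(4), encontramos x = 32.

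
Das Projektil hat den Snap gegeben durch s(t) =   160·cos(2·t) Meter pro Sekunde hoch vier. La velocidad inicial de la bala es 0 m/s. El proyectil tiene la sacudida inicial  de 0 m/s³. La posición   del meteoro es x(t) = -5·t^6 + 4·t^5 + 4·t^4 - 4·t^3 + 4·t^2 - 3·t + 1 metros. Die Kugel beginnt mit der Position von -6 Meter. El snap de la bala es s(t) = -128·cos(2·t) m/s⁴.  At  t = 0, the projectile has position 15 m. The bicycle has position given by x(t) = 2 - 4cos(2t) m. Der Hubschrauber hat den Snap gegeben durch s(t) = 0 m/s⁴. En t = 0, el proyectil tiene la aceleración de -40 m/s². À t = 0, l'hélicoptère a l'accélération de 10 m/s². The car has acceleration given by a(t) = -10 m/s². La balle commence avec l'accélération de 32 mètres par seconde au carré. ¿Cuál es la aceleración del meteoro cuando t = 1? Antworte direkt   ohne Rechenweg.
La aceleración en t = 1 es a = -38.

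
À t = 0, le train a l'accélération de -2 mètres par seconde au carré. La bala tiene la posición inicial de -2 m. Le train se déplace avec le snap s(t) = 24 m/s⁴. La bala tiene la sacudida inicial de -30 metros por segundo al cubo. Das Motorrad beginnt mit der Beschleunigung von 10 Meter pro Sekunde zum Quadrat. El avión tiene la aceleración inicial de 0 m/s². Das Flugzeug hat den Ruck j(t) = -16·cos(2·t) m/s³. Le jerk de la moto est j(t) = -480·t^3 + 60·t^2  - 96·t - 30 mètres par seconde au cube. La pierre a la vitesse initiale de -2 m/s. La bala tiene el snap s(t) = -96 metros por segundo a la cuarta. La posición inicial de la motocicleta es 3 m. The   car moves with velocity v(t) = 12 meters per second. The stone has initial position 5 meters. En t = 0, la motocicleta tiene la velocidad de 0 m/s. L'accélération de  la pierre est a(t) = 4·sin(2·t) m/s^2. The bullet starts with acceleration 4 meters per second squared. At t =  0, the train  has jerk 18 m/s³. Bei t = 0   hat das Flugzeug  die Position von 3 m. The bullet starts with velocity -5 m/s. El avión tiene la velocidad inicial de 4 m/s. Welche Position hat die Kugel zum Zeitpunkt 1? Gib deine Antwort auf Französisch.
Nous devons intégrer notre équation du snap s(t) = -96 4 fois. En prenant ∫s(t)dt et en appliquant j(0) = -30, nous trouvons j(t) = -96·t - 30. En intégrant le jerk et en utilisant la condition initiale a(0) = 4, nous obtenons a(t) = -48·t^2 - 30·t + 4. En intégrant l'accélération et en utilisant la condition initiale v(0) = -5, nous obtenons v(t) = -16·t^3 - 15·t^2 + 4·t - 5. En intégrant la vitesse et en utilisant la condition initiale x(0) = -2, nous obtenons x(t) = -4·t^4 - 5·t^3 + 2·t^2 - 5·t - 2. Nous avons la position x(t) = -4·t^4 - 5·t^3 + 2·t^2 - 5·t - 2. En substituant t = 1: x(1) = -14.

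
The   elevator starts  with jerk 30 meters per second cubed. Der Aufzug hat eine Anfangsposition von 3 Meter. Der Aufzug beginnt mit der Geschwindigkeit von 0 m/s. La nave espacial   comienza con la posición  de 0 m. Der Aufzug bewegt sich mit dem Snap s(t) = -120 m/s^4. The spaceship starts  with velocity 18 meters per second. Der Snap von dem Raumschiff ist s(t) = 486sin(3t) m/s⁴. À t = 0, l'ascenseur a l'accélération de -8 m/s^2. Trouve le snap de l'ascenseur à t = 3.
En utilisant s(t) = -120 et en substituant t = 3, nous trouvons s = -120.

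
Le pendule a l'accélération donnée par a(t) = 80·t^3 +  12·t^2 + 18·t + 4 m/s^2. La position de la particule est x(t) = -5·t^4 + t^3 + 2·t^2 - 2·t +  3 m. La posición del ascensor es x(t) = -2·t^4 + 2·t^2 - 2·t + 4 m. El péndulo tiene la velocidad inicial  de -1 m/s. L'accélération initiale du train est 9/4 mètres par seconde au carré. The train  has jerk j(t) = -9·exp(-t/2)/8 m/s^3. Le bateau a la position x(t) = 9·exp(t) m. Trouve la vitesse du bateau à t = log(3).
Nous devons dériver notre équation de la position x(t) = 9·exp(t) 1 fois. En dérivant la position, nous obtenons la vitesse: v(t) = 9·exp(t). Nous avons la vitesse v(t) = 9·exp(t). En substituant t = log(3): v(log(3)) = 27.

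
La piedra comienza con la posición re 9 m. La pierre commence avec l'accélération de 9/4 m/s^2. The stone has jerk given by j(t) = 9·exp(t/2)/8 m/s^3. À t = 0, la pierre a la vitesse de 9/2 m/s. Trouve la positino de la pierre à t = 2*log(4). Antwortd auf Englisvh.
To find the answer, we compute 3 integrals of j(t) = 9·exp(t/2)/8. Finding the integral of j(t) and using a(0) = 9/4: a(t) = 9·exp(t/2)/4. Integrating acceleration and using the initial condition v(0) = 9/2, we get v(t) = 9·exp(t/2)/2. Taking ∫v(t)dt and applying x(0) = 9, we find x(t) = 9·exp(t/2). Using x(t) = 9·exp(t/2) and substituting t = 2*log(4), we find x = 36.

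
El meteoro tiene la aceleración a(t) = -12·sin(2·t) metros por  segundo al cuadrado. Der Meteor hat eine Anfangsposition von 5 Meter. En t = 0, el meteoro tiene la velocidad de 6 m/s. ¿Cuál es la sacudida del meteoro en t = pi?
Debemos derivar nuestra ecuación de la aceleración a(t) = -12·sin(2·t) 1 vez. La derivada de la aceleración da la sacudida: j(t) = -24·cos(2·t). De la ecuación de la sacudida j(t) = -24·cos(2·t), sustituimos t = pi para obtener j = -24.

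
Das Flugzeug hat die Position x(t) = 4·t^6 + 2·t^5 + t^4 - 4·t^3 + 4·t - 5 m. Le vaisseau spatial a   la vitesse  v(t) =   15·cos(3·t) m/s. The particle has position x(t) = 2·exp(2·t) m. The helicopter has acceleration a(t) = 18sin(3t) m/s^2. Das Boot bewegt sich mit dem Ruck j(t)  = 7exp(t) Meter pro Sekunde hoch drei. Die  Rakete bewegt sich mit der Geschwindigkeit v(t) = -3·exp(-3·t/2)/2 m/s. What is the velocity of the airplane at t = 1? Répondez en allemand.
Um dies zu lösen, müssen wir 1 Ableitung unserer Gleichung für die Position x(t) = 4·t^6 + 2·t^5 + t^4 - 4·t^3 + 4·t - 5 nehmen. Durch Ableiten von der Position erhalten wir die Geschwindigkeit: v(t) = 24·t^5 + 10·t^4 + 4·t^3 - 12·t^2 + 4. Wir haben die Geschwindigkeit v(t) = 24·t^5 + 10·t^4 + 4·t^3 - 12·t^2 + 4. Durch Einsetzen von t = 1: v(1) = 30.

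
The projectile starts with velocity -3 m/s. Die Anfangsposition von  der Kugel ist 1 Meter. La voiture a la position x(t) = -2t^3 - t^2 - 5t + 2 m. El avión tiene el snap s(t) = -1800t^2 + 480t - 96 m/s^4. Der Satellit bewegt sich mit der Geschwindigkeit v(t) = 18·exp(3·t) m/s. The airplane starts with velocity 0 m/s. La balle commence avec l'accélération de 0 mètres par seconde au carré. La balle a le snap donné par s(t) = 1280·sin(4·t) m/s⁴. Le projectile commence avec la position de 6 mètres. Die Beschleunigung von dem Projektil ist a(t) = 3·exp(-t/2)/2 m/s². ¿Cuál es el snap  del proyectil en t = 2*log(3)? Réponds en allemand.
Wir müssen unsere Gleichung für die Beschleunigung a(t) = 3·exp(-t/2)/2 2-mal ableiten. Die Ableitung von der Beschleunigung ergibt den Ruck: j(t) = -3·exp(-t/2)/4. Die Ableitung von dem Ruck ergibt den Snap: s(t) = 3·exp(-t/2)/8. Aus der Gleichung für den Snap s(t) = 3·exp(-t/2)/8, setzen wir t = 2*log(3) ein und erhalten s = 1/8.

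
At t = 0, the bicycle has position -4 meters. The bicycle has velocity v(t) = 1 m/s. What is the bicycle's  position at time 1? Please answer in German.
Wir müssen unsere Gleichung für die Geschwindigkeit v(t) = 1 1-mal integrieren. Durch Integration von der Geschwindigkeit und Verwendung der Anfangsbedingung x(0) = -4, erhalten wir x(t) = t - 4. Mit x(t) = t - 4 und Einsetzen von t = 1, finden wir x = -3.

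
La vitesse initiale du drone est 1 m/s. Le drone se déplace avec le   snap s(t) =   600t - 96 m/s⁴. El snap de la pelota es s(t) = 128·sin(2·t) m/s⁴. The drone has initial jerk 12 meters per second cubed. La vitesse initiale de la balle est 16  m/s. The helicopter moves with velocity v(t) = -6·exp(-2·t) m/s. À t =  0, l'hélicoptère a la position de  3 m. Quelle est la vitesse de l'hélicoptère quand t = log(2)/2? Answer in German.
Aus der Gleichung für die Geschwindigkeit v(t) = -6·exp(-2·t), setzen wir t = log(2)/2 ein und erhalten v = -3.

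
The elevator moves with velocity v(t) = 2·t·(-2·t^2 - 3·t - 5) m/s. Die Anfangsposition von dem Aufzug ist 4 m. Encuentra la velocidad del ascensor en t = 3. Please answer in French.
Nous avons la vitesse v(t) = 2·t·(-2·t^2 - 3·t - 5). En substituant t = 3: v(3) = -192.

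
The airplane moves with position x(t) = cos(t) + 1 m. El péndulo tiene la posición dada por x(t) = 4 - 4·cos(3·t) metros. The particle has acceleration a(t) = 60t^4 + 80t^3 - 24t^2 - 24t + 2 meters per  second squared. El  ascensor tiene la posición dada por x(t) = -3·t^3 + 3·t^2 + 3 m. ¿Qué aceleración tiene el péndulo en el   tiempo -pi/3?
Para resolver esto, necesitamos tomar 2 derivadas de nuestra ecuación de la posición x(t) = 4 - 4·cos(3·t). Tomando d/dt de x(t), encontramos v(t) = 12·sin(3·t). Tomando d/dt de v(t), encontramos a(t) = 36·cos(3·t). De la ecuación de la aceleración a(t) = 36·cos(3·t), sustituimos t = -pi/3 para obtener a = -36.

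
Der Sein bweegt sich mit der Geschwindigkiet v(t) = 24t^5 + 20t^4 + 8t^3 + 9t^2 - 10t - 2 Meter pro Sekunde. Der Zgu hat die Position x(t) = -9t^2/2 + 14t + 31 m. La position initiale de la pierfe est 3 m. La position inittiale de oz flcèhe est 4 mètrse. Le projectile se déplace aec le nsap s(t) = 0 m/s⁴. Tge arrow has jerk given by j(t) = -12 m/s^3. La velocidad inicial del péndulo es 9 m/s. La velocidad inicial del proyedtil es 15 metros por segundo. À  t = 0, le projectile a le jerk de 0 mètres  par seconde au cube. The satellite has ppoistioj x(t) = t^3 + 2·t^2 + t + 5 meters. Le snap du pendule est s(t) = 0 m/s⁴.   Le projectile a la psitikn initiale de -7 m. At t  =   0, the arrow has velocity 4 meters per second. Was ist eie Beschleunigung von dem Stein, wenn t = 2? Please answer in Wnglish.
To solve this, we need to take 1 derivative of our velocity equation v(t) = 24·t^5 + 20·t^4 + 8·t^3 + 9·t^2 - 10·t - 2. Differentiating velocity, we get acceleration: a(t) = 120·t^4 + 80·t^3 + 24·t^2 + 18·t - 10. Using a(t) = 120·t^4 + 80·t^3 + 24·t^2 + 18·t - 10 and substituting t = 2, we find a = 2682.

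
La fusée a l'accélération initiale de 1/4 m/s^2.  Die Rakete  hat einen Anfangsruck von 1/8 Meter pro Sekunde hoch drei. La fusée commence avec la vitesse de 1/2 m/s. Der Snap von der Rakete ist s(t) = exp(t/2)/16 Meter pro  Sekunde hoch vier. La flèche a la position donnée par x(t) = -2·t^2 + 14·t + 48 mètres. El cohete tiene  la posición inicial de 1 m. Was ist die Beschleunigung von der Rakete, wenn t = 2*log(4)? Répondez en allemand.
Ausgehend von dem Snap s(t) = exp(t/2)/16, nehmen wir 2 Stammfunktionen. Durch Integration von dem Snap und Verwendung der Anfangsbedingung j(0) = 1/8, erhalten wir j(t) = exp(t/2)/8. Mit ∫j(t)dt und Anwendung von a(0) = 1/4, finden wir a(t) = exp(t/2)/4. Wir haben die Beschleunigung a(t) = exp(t/2)/4. Durch Einsetzen von t = 2*log(4): a(2*log(4)) = 1.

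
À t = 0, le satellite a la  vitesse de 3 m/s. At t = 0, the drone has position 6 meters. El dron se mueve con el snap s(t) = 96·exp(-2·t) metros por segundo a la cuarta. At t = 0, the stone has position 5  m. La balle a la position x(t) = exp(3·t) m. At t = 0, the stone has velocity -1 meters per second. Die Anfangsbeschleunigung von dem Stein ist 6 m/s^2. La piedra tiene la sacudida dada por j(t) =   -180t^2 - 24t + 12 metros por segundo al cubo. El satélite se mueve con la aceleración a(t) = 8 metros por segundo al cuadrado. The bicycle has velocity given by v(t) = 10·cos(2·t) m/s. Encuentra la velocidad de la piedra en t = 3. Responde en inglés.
To solve this, we need to take 2 integrals of our jerk equation j(t) = -180·t^2 - 24·t + 12. Taking ∫j(t)dt and applying a(0) = 6, we find a(t) = -60·t^3 - 12·t^2 + 12·t + 6. Finding the antiderivative of a(t) and using v(0) = -1: v(t) = -15·t^4 - 4·t^3 + 6·t^2 + 6·t - 1. From the given velocity equation v(t) = -15·t^4 - 4·t^3 + 6·t^2 + 6·t - 1, we substitute t = 3 to get v = -1252.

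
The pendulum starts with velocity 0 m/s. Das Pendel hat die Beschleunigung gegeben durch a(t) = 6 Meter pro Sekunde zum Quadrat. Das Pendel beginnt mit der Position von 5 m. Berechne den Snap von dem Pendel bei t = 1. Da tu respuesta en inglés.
We must differentiate our acceleration equation a(t) = 6 2 times. The derivative of acceleration gives jerk: j(t) = 0. Taking d/dt of j(t), we find s(t) = 0. Using s(t) = 0 and substituting t = 1, we find s = 0.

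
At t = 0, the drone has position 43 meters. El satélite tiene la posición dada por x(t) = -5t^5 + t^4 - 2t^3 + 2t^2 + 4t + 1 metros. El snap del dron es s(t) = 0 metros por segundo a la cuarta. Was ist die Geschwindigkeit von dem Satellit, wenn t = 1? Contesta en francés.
En partant de la position x(t) = -5·t^5 + t^4 - 2·t^3 + 2·t^2 + 4·t + 1, nous prenons 1 dérivée. En dérivant la position, nous obtenons la vitesse: v(t) = -25·t^4 + 4·t^3 - 6·t^2 + 4·t + 4. De l'équation de la vitesse v(t) = -25·t^4 + 4·t^3 - 6·t^2 + 4·t + 4, nous substituons t = 1 pour obtenir v = -19.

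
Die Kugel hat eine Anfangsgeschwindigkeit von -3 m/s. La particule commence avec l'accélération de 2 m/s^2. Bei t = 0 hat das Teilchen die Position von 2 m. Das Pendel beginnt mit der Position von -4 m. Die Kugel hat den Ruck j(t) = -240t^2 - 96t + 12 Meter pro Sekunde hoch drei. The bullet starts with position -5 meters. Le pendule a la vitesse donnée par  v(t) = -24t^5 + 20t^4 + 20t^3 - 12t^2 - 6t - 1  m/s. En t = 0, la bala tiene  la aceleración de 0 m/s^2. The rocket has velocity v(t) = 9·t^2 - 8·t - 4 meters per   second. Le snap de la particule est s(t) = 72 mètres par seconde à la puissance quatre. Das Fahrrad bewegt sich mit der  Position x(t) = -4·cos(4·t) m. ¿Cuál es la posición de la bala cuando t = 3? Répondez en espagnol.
Para resolver esto, necesitamos tomar 3 antiderivadas de nuestra ecuación de la sacudida j(t) = -240·t^2 - 96·t + 12. Tomando ∫j(t)dt y aplicando a(0) = 0, encontramos a(t) = 4·t·(-20·t^2 - 12·t + 3). Integrando la aceleración y usando la condición inicial v(0) = -3, obtenemos v(t) = -20·t^4 - 16·t^3 + 6·t^2 - 3. Integrando la velocidad y usando la condición inicial x(0) = -5, obtenemos x(t) = -4·t^5 - 4·t^4 + 2·t^3 - 3·t - 5. Usando x(t) = -4·t^5 - 4·t^4 + 2·t^3 - 3·t - 5 y sustituyendo t = 3, encontramos x = -1256.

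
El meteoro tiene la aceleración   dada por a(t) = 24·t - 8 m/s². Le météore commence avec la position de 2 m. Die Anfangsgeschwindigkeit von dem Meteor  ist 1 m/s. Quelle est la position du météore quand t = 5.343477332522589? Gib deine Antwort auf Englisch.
Starting from acceleration a(t) = 24·t - 8, we take 2 integrals. Integrating acceleration and using the initial condition v(0) = 1, we get v(t) = 12·t^2 - 8·t + 1. The antiderivative of velocity, with x(0) = 2, gives position: x(t) = 4·t^3 - 4·t^2 + t + 2. Using x(t) = 4·t^3 - 4·t^2 + t + 2 and substituting t = 5.343477332522589, we find x = 503.416367012556.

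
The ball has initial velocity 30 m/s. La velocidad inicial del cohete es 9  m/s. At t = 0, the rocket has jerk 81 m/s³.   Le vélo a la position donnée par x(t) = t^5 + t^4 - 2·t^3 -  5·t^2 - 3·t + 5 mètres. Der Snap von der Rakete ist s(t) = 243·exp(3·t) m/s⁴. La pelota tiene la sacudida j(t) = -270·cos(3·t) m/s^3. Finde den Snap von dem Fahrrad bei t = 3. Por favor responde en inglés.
To solve this, we need to take 4 derivatives of our position equation x(t) = t^5 + t^4 - 2·t^3 - 5·t^2 - 3·t + 5. Taking d/dt of x(t), we find v(t) = 5·t^4 + 4·t^3 - 6·t^2 - 10·t - 3. The derivative of velocity gives acceleration: a(t) = 20·t^3 + 12·t^2 - 12·t - 10. Differentiating acceleration, we get jerk: j(t) = 60·t^2 + 24·t - 12. The derivative of jerk gives snap: s(t) = 120·t + 24. Using s(t) = 120·t + 24 and substituting t = 3, we find s = 384.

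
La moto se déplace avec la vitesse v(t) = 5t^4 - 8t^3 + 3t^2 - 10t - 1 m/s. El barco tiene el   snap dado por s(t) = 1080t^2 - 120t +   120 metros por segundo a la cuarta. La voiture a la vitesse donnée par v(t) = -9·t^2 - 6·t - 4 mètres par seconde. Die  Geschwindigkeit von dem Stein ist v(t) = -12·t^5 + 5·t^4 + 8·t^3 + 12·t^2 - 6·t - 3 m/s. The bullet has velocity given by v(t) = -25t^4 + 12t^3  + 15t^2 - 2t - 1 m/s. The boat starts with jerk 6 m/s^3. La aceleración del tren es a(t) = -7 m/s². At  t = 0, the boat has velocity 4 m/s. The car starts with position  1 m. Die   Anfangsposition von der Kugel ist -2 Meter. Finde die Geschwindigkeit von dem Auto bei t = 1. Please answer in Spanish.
Usando v(t) = -9·t^2 - 6·t - 4 y sustituyendo t = 1, encontramos v = -19.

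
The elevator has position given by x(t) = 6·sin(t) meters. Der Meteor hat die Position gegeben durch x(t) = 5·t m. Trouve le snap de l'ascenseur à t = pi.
Pour résoudre ceci, nous devons prendre 4 dérivées de notre équation de la position x(t) = 6·sin(t). La dérivée de la position donne la vitesse: v(t) = 6·cos(t). En dérivant la vitesse, nous obtenons l'accélération: a(t) = -6·sin(t). En dérivant l'accélération, nous obtenons le jerk: j(t) = -6·cos(t). En prenant d/dt de j(t), nous trouvons s(t) = 6·sin(t). De l'équation du snap s(t) = 6·sin(t), nous substituons t = pi pour obtenir s = 0.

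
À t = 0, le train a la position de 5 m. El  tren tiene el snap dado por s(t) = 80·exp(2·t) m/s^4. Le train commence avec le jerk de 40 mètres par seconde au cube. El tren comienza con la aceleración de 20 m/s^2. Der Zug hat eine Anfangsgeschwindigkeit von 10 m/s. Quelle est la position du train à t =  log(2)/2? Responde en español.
Para resolver esto, necesitamos tomar 4 integrales de nuestra ecuación del snap s(t) = 80·exp(2·t). Integrando el snap y usando la condición inicial j(0) = 40, obtenemos j(t) = 40·exp(2·t). Tomando ∫j(t)dt y aplicando a(0) = 20, encontramos a(t) = 20·exp(2·t). Integrando la aceleración y usando la condición inicial v(0) = 10, obtenemos v(t) = 10·exp(2·t). Tomando ∫v(t)dt y aplicando x(0) = 5, encontramos x(t) = 5·exp(2·t). Usando x(t) = 5·exp(2·t) y sustituyendo t = log(2)/2, encontramos x = 10.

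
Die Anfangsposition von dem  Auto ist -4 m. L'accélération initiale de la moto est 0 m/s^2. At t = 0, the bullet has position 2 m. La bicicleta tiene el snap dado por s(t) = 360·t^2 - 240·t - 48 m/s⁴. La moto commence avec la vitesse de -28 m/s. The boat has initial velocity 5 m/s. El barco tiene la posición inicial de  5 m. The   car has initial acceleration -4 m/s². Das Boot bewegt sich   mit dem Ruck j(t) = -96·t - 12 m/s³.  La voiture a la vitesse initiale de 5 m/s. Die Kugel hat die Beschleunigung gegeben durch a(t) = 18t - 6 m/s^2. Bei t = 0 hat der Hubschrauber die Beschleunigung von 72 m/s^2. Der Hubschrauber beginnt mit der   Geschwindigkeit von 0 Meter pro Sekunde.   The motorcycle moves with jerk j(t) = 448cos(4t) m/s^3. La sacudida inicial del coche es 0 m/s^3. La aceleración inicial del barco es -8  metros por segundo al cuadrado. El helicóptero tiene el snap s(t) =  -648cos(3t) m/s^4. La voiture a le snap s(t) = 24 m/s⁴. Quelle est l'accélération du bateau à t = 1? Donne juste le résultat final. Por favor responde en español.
a(1) = -68.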